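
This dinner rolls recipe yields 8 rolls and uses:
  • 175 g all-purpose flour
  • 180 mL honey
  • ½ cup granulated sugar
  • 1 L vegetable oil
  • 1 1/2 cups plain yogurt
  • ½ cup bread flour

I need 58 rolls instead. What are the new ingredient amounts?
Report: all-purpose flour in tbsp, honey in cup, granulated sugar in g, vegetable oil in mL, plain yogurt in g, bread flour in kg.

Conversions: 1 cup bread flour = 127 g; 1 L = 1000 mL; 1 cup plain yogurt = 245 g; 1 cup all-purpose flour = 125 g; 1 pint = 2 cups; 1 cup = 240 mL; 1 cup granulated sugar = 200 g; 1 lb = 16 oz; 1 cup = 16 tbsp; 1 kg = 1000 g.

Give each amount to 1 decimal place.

all-purpose flour: 162.4 tbsp; honey: 5.4 cup; granulated sugar: 725.0 g; vegetable oil: 7250.0 mL; plain yogurt: 2664.4 g; bread flour: 0.5 kg

Scaling factor: 58/8 = 29/4 = 7.25.
all-purpose flour: 175 g × 29/4 ÷ 125 g/cup × 16 tbsp/cup = 162.4 tbsp
honey: 180 mL × 29/4 ÷ 240 mL/cup ≈ 5.4 cup
granulated sugar: 0.5 cup × 29/4 × 200 g/cup = 725.0 g
vegetable oil: 1 L × 29/4 × 1000 mL/L = 7250.0 mL
plain yogurt: 1.5 cup × 29/4 × 245 g/cup ≈ 2664.4 g
bread flour: 0.5 cup × 29/4 × 127 g/cup ÷ 1000 g/kg ≈ 0.5 kg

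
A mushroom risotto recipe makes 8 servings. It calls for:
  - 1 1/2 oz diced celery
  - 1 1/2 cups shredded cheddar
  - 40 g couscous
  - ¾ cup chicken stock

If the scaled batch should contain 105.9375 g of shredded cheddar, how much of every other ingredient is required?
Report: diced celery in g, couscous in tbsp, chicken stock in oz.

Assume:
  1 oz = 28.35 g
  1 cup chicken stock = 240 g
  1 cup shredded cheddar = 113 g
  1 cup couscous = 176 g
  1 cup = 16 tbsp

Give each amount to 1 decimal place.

diced celery: 26.6 g; couscous: 2.3 tbsp; chicken stock: 4.0 oz

The original recipe has 169.5 g of shredded cheddar, so the scaling factor is 105.9375 ÷ 169.5 = 5/8 = 0.625.
diced celery: 1.5 oz × 5/8 × 28.35 g/oz ≈ 26.6 g
couscous: 40 g × 5/8 ÷ 176 g/cup × 16 tbsp/cup ≈ 2.3 tbsp
chicken stock: 0.75 cup × 5/8 × 240 g/cup ÷ 28.35 g/oz ≈ 4.0 oz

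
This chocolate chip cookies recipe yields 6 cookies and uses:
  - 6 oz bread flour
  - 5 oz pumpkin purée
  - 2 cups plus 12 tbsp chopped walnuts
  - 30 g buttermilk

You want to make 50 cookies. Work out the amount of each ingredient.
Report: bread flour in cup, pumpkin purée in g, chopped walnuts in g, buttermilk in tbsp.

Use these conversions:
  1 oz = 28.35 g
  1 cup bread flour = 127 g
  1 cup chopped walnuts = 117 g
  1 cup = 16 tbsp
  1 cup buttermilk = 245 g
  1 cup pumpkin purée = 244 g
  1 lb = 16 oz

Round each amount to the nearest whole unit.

bread flour: 11 cup; pumpkin purée: 1181 g; chopped walnuts: 2681 g; buttermilk: 16 tbsp

Scaling factor: 50/6 = 25/3.
bread flour: 6 oz × 25/3 × 28.35 g/oz ÷ 127 g/cup ≈ 11 cup
pumpkin purée: 5 oz × 25/3 × 28.35 g/oz ≈ 1181 g
chopped walnuts: (2 cup + 12 tbsp = 2.75 cup) × 25/3 × 117 g/cup ≈ 2681 g
buttermilk: 30 g × 25/3 ÷ 245 g/cup × 16 tbsp/cup ≈ 16 tbsp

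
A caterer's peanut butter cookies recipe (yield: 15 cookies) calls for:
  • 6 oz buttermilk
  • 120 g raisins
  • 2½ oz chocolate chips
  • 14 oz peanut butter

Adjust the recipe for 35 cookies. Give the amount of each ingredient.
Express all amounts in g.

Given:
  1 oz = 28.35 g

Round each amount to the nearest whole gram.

buttermilk: 397 g; raisins: 280 g; chocolate chips: 165 g; peanut butter: 926 g

Scaling factor: 35/15 = 7/3.
buttermilk: 6 oz × 7/3 × 28.35 g/oz ≈ 397 g
raisins: 120 g × 7/3 = 280 g
chocolate chips: 2.5 oz × 7/3 × 28.35 g/oz ≈ 165 g
peanut butter: 14 oz × 7/3 × 28.35 g/oz ≈ 926 g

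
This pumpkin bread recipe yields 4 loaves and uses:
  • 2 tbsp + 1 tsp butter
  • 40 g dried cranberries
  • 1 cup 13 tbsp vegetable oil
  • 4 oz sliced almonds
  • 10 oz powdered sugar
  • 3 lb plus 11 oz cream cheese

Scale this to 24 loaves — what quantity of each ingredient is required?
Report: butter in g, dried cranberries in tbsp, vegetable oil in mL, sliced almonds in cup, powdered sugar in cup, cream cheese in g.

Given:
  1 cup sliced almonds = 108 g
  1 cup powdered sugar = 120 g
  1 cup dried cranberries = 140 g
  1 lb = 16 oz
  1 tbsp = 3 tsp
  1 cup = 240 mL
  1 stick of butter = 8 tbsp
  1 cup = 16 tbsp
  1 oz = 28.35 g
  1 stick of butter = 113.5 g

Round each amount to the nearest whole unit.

Scaling factor: 24/4 = 6.
butter: (2 tbsp + 1 tsp = 7/3 tbsp) × 6 ÷ 8 tbsp/stick × 113.5 g/stick ≈ 199 g
dried cranberries: 40 g × 6 ÷ 140 g/cup × 16 tbsp/cup ≈ 27 tbsp
vegetable oil: (1 cup + 13 tbsp = 1.8125 cup) × 6 × 240 mL/cup = 2610 mL
sliced almonds: 4 oz × 6 × 28.35 g/oz ÷ 108 g/cup ≈ 6 cup
powdered sugar: 10 oz × 6 × 28.35 g/oz ÷ 120 g/cup ≈ 14 cup
cream cheese: (3 lb + 11 oz = 3.6875 lb) × 6 × 16 oz/lb × 28.35 g/oz ≈ 10036 g

butter: 199 g; dried cranberries: 27 tbsp; vegetable oil: 2610 mL; sliced almonds: 6 cup; powdered sugar: 14 cup; cream cheese: 10036 g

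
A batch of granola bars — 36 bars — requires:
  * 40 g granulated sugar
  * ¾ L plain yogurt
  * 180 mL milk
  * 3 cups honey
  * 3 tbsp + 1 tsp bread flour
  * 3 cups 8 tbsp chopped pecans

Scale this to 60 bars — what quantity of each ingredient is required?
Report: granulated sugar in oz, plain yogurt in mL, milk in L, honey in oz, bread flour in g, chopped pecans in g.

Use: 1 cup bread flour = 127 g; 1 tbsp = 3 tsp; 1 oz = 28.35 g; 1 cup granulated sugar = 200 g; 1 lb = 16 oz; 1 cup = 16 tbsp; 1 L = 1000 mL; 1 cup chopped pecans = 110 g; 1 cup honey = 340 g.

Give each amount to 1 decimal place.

Scaling factor: 60/36 = 5/3.
granulated sugar: 40 g × 5/3 ÷ 28.35 g/oz ≈ 2.4 oz
plain yogurt: 0.75 L × 5/3 × 1000 mL/L = 1250.0 mL
milk: 180 mL × 5/3 ÷ 1000 mL/L = 0.3 L
honey: 3 cup × 5/3 × 340 g/cup ÷ 28.35 g/oz ≈ 60.0 oz
bread flour: (3 tbsp + 1 tsp = 10/3 tbsp) × 5/3 ÷ 16 tbsp/cup × 127 g/cup ≈ 44.1 g
chopped pecans: (3 cup + 8 tbsp = 3.5 cup) × 5/3 × 110 g/cup ≈ 641.7 g

granulated sugar: 2.4 oz; plain yogurt: 1250.0 mL; milk: 0.3 L; honey: 60.0 oz; bread flour: 44.1 g; chopped pecans: 641.7 g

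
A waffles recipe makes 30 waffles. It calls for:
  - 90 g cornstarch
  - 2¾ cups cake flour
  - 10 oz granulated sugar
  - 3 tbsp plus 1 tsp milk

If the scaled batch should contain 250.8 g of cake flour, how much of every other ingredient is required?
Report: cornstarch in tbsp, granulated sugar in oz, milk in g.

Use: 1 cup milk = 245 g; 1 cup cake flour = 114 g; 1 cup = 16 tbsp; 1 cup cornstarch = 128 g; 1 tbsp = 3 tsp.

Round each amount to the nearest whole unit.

cornstarch: 9 tbsp; granulated sugar: 8 oz; milk: 41 g

The original recipe has 313.5 g of cake flour, so the scaling factor is 250.8 ÷ 313.5 = 4/5 = 0.8.
cornstarch: 90 g × 4/5 ÷ 128 g/cup × 16 tbsp/cup = 9 tbsp
granulated sugar: 10 oz × 4/5 = 8 oz
milk: (3 tbsp + 1 tsp = 10/3 tbsp) × 4/5 ÷ 16 tbsp/cup × 245 g/cup ≈ 41 g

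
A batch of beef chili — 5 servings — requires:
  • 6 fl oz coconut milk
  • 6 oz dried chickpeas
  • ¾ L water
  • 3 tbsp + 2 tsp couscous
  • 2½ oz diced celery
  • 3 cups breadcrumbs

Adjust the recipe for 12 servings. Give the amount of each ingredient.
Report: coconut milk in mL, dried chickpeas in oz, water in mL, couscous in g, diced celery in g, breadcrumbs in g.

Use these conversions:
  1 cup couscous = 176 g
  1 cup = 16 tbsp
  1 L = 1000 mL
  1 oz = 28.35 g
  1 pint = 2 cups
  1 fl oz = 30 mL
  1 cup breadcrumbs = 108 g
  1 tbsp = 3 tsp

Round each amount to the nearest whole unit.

Scaling factor: 12/5 = 2.4.
coconut milk: 6 fl oz × 12/5 × 30 mL/fl oz = 432 mL
dried chickpeas: 6 oz × 12/5 ≈ 14 oz
water: 0.75 L × 12/5 × 1000 mL/L = 1800 mL
couscous: (3 tbsp + 2 tsp = 11/3 tbsp) × 12/5 ÷ 16 tbsp/cup × 176 g/cup ≈ 97 g
diced celery: 2.5 oz × 12/5 × 28.35 g/oz ≈ 170 g
breadcrumbs: 3 cup × 12/5 × 108 g/cup ≈ 778 g

coconut milk: 432 mL; dried chickpeas: 14 oz; water: 1800 mL; couscous: 97 g; diced celery: 170 g; breadcrumbs: 778 g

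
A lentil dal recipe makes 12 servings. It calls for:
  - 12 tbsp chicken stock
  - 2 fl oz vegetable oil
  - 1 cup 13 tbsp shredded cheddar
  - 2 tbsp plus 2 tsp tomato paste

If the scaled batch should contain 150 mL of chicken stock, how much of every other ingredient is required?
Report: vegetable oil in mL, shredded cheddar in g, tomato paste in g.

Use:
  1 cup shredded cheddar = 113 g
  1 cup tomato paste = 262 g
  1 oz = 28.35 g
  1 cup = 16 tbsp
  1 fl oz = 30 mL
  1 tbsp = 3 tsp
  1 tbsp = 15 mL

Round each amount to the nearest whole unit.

The original recipe has 180 mL of chicken stock, so the scaling factor is 150 ÷ 180 = 5/6.
vegetable oil: 2 fl oz × 5/6 × 30 mL/fl oz = 50 mL
shredded cheddar: (1 cup + 13 tbsp = 1.8125 cup) × 5/6 × 113 g/cup ≈ 171 g
tomato paste: (2 tbsp + 2 tsp = 8/3 tbsp) × 5/6 ÷ 16 tbsp/cup × 262 g/cup ≈ 36 g

vegetable oil: 50 mL; shredded cheddar: 171 g; tomato paste: 36 g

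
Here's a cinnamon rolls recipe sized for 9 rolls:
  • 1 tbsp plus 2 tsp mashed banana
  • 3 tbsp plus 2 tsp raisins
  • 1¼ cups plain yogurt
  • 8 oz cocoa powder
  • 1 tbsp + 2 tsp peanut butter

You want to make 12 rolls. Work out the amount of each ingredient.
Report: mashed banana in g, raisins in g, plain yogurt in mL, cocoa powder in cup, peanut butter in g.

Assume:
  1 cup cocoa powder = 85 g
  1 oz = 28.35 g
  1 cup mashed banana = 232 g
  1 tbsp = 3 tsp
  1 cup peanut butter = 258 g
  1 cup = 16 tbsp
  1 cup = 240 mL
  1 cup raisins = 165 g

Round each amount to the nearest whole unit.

mashed banana: 32 g; raisins: 50 g; plain yogurt: 400 mL; cocoa powder: 4 cup; peanut butter: 36 g

Scaling factor: 12/9 = 4/3.
mashed banana: (1 tbsp + 2 tsp = 5/3 tbsp) × 4/3 ÷ 16 tbsp/cup × 232 g/cup ≈ 32 g
raisins: (3 tbsp + 2 tsp = 11/3 tbsp) × 4/3 ÷ 16 tbsp/cup × 165 g/cup ≈ 50 g
plain yogurt: 1.25 cup × 4/3 × 240 mL/cup = 400 mL
cocoa powder: 8 oz × 4/3 × 28.35 g/oz ÷ 85 g/cup ≈ 4 cup
peanut butter: (1 tbsp + 2 tsp = 5/3 tbsp) × 4/3 ÷ 16 tbsp/cup × 258 g/cup ≈ 36 g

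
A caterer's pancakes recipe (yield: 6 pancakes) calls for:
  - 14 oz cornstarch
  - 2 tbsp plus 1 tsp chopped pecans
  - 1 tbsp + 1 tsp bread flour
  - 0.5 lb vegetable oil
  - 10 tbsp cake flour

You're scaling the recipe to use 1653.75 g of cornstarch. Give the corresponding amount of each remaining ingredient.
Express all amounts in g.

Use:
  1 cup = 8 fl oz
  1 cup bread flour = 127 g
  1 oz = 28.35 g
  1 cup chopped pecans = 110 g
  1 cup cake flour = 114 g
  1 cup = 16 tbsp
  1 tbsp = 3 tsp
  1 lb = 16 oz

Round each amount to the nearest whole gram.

The original recipe has 396.9 g of cornstarch, so the scaling factor is 1653.75 ÷ 396.9 = 25/6.
chopped pecans: (2 tbsp + 1 tsp = 7/3 tbsp) × 25/6 ÷ 16 tbsp/cup × 110 g/cup ≈ 67 g
bread flour: (1 tbsp + 1 tsp = 4/3 tbsp) × 25/6 ÷ 16 tbsp/cup × 127 g/cup ≈ 44 g
vegetable oil: 0.5 lb × 25/6 × 16 oz/lb × 28.35 g/oz = 945 g
cake flour: 10 tbsp × 25/6 ÷ 16 tbsp/cup × 114 g/cup ≈ 297 g

chopped pecans: 67 g; bread flour: 44 g; vegetable oil: 945 g; cake flour: 297 g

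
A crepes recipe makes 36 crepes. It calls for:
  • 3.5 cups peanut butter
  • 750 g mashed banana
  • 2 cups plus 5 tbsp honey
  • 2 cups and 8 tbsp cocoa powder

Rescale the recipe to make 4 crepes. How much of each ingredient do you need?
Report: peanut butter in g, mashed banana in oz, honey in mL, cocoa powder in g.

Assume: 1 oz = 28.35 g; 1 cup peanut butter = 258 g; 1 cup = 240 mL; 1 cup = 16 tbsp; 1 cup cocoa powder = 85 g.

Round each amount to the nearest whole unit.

Scaling factor: 4/36 = 1/9.
peanut butter: 3.5 cup × 1/9 × 258 g/cup ≈ 100 g
mashed banana: 750 g × 1/9 ÷ 28.35 g/oz ≈ 3 oz
honey: (2 cup + 5 tbsp = 2.3125 cup) × 1/9 × 240 mL/cup ≈ 62 mL
cocoa powder: (2 cup + 8 tbsp = 2.5 cup) × 1/9 × 85 g/cup ≈ 24 g

peanut butter: 100 g; mashed banana: 3 oz; honey: 62 mL; cocoa powder: 24 g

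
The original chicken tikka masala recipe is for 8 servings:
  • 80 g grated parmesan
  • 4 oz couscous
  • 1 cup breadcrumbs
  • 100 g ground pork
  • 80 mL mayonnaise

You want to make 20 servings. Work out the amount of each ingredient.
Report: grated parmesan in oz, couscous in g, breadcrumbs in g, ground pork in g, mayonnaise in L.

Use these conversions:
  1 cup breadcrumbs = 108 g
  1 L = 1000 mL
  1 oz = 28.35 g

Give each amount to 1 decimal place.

Scaling factor: 20/8 = 5/2 = 2.5.
grated parmesan: 80 g × 5/2 ÷ 28.35 g/oz ≈ 7.1 oz
couscous: 4 oz × 5/2 × 28.35 g/oz = 283.5 g
breadcrumbs: 1 cup × 5/2 × 108 g/cup = 270.0 g
ground pork: 100 g × 5/2 = 250.0 g
mayonnaise: 80 mL × 5/2 ÷ 1000 mL/L = 0.2 L

grated parmesan: 7.1 oz; couscous: 283.5 g; breadcrumbs: 270.0 g; ground pork: 250.0 g; mayonnaise: 0.2 L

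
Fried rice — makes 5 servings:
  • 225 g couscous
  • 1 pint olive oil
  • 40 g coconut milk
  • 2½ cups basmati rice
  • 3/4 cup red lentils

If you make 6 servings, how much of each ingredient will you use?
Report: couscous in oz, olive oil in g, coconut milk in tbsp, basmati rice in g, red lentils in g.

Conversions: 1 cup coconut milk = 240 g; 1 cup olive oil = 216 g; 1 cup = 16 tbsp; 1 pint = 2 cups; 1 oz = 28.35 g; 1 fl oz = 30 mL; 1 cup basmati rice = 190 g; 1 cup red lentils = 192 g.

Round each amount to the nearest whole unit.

couscous: 10 oz; olive oil: 518 g; coconut milk: 3 tbsp; basmati rice: 570 g; red lentils: 173 g

Scaling factor: 6/5 = 1.2.
couscous: 225 g × 6/5 ÷ 28.35 g/oz ≈ 10 oz
olive oil: 1 pint × 6/5 × 2 cup/pint × 216 g/cup ≈ 518 g
coconut milk: 40 g × 6/5 ÷ 240 g/cup × 16 tbsp/cup ≈ 3 tbsp
basmati rice: 2.5 cup × 6/5 × 190 g/cup = 570 g
red lentils: 0.75 cup × 6/5 × 192 g/cup ≈ 173 g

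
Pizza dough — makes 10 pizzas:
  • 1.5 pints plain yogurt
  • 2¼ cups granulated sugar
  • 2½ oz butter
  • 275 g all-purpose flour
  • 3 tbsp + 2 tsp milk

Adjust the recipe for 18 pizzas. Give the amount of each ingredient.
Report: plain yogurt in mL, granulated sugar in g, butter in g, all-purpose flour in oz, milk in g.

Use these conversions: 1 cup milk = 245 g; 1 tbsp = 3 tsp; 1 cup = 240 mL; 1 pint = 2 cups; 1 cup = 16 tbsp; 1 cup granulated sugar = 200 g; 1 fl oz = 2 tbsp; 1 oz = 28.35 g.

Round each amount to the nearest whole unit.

plain yogurt: 1296 mL; granulated sugar: 810 g; butter: 128 g; all-purpose flour: 17 oz; milk: 101 g

Scaling factor: 18/10 = 9/5 = 1.8.
plain yogurt: 1.5 pint × 9/5 × 2 cup/pint × 240 mL/cup = 1296 mL
granulated sugar: 2.25 cup × 9/5 × 200 g/cup = 810 g
butter: 2.5 oz × 9/5 × 28.35 g/oz ≈ 128 g
all-purpose flour: 275 g × 9/5 ÷ 28.35 g/oz ≈ 17 oz
milk: (3 tbsp + 2 tsp = 11/3 tbsp) × 9/5 ÷ 16 tbsp/cup × 245 g/cup ≈ 101 g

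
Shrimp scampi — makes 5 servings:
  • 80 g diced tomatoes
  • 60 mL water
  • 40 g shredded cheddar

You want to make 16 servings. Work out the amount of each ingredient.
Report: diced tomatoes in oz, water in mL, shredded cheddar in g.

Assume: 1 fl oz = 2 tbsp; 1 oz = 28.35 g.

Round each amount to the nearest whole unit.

diced tomatoes: 9 oz; water: 192 mL; shredded cheddar: 128 g

Scaling factor: 16/5 = 3.2.
diced tomatoes: 80 g × 16/5 ÷ 28.35 g/oz ≈ 9 oz
water: 60 mL × 16/5 = 192 mL
shredded cheddar: 40 g × 16/5 = 128 g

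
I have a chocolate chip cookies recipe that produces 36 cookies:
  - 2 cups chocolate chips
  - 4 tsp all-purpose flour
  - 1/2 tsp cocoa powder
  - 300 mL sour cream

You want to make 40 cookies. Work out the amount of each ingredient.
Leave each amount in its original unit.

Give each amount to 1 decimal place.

chocolate chips: 2.2 cup; all-purpose flour: 4.4 tsp; cocoa powder: 0.6 tsp; sour cream: 333.3 mL

Scaling factor: 40/36 = 10/9.
chocolate chips: 2 cup × 10/9 ≈ 2.2 cup
all-purpose flour: 4 tsp × 10/9 ≈ 4.4 tsp
cocoa powder: 0.5 tsp × 10/9 ≈ 0.6 tsp
sour cream: 300 mL × 10/9 ≈ 333.3 mL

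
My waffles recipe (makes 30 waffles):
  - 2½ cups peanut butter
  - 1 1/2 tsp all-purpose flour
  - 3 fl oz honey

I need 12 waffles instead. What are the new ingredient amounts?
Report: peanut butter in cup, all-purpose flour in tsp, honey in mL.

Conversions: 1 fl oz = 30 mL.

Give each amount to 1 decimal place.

Scaling factor: 12/30 = 2/5 = 0.4.
peanut butter: 2.5 cup × 2/5 = 1.0 cup
all-purpose flour: 1.5 tsp × 2/5 = 0.6 tsp
honey: 3 fl oz × 2/5 × 30 mL/fl oz = 36.0 mL

peanut butter: 1.0 cup; all-purpose flour: 0.6 tsp; honey: 36.0 mL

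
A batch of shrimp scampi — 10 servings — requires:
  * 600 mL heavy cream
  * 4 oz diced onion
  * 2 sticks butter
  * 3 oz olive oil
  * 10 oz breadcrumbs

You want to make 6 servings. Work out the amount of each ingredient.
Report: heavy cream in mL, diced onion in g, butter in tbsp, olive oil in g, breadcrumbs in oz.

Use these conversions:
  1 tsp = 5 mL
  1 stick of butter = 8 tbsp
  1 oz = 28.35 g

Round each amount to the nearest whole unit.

heavy cream: 360 mL; diced onion: 68 g; butter: 10 tbsp; olive oil: 51 g; breadcrumbs: 6 oz

Scaling factor: 6/10 = 3/5 = 0.6.
heavy cream: 600 mL × 3/5 = 360 mL
diced onion: 4 oz × 3/5 × 28.35 g/oz ≈ 68 g
butter: 2 stick × 3/5 × 8 tbsp/stick ≈ 10 tbsp
olive oil: 3 oz × 3/5 × 28.35 g/oz ≈ 51 g
breadcrumbs: 10 oz × 3/5 = 6 oz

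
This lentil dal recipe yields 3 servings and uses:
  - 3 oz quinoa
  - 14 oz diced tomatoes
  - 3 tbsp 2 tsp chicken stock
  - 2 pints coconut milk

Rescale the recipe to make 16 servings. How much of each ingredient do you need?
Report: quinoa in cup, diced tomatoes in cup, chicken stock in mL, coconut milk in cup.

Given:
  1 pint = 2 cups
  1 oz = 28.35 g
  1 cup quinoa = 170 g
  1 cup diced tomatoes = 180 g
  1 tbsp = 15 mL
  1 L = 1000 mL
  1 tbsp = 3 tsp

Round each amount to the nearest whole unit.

quinoa: 3 cup; diced tomatoes: 12 cup; chicken stock: 293 mL; coconut milk: 21 cup

Scaling factor: 16/3.
quinoa: 3 oz × 16/3 × 28.35 g/oz ÷ 170 g/cup ≈ 3 cup
diced tomatoes: 14 oz × 16/3 × 28.35 g/oz ÷ 180 g/cup ≈ 12 cup
chicken stock: (3 tbsp + 2 tsp = 11/3 tbsp) × 16/3 × 15 mL/tbsp ≈ 293 mL
coconut milk: 2 pint × 16/3 × 2 cup/pint ≈ 21 cup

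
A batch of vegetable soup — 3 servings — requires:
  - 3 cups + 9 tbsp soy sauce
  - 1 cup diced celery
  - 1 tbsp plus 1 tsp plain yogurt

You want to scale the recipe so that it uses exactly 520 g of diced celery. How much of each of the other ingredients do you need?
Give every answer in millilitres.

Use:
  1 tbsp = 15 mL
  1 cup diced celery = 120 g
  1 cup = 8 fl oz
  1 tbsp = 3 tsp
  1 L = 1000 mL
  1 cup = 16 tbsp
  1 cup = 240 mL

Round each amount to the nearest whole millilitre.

The original recipe has 120 g of diced celery, so the scaling factor is 520 ÷ 120 = 13/3.
soy sauce: (3 cup + 9 tbsp = 3.5625 cup) × 13/3 × 240 mL/cup = 3705 mL
plain yogurt: (1 tbsp + 1 tsp = 4/3 tbsp) × 13/3 × 15 mL/tbsp ≈ 87 mL

soy sauce: 3705 mL; plain yogurt: 87 mL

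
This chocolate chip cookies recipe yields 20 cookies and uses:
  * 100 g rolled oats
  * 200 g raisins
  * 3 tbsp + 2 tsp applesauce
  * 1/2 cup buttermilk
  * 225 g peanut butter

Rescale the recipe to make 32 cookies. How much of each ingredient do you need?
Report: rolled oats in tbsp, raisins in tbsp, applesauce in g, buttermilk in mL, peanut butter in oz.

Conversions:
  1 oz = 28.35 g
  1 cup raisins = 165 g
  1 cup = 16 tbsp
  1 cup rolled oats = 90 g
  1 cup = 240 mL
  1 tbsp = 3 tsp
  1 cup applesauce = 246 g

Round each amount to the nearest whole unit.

Scaling factor: 32/20 = 8/5 = 1.6.
rolled oats: 100 g × 8/5 ÷ 90 g/cup × 16 tbsp/cup ≈ 28 tbsp
raisins: 200 g × 8/5 ÷ 165 g/cup × 16 tbsp/cup ≈ 31 tbsp
applesauce: (3 tbsp + 2 tsp = 11/3 tbsp) × 8/5 ÷ 16 tbsp/cup × 246 g/cup ≈ 90 g
buttermilk: 0.5 cup × 8/5 × 240 mL/cup = 192 mL
peanut butter: 225 g × 8/5 ÷ 28.35 g/oz ≈ 13 oz

rolled oats: 28 tbsp; raisins: 31 tbsp; applesauce: 90 g; buttermilk: 192 mL; peanut butter: 13 oz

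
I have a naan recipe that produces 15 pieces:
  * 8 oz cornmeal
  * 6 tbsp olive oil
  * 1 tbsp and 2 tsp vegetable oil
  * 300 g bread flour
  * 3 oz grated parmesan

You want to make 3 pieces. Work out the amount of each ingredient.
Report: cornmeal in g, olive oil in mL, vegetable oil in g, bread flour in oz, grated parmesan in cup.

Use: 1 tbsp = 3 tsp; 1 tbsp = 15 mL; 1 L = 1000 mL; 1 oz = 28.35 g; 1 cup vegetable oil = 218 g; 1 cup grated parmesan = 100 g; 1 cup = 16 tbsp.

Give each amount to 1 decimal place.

cornmeal: 45.4 g; olive oil: 18.0 mL; vegetable oil: 4.5 g; bread flour: 2.1 oz; grated parmesan: 0.2 cup

Scaling factor: 3/15 = 1/5 = 0.2.
cornmeal: 8 oz × 1/5 × 28.35 g/oz ≈ 45.4 g
olive oil: 6 tbsp × 1/5 × 15 mL/tbsp = 18.0 mL
vegetable oil: (1 tbsp + 2 tsp = 5/3 tbsp) × 1/5 ÷ 16 tbsp/cup × 218 g/cup ≈ 4.5 g
bread flour: 300 g × 1/5 ÷ 28.35 g/oz ≈ 2.1 oz
grated parmesan: 3 oz × 1/5 × 28.35 g/oz ÷ 100 g/cup ≈ 0.2 cup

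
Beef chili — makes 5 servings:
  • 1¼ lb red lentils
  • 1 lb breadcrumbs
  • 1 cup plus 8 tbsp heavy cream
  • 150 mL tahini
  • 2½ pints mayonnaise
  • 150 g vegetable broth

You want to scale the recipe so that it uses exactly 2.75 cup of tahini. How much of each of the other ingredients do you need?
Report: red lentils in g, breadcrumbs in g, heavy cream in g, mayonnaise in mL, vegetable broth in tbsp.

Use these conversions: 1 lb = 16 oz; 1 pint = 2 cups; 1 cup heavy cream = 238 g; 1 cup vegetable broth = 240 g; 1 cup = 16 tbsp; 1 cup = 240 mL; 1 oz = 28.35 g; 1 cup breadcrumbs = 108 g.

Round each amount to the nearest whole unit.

The original recipe has 0.625 cup of tahini, so the scaling factor is 2.75 ÷ 0.625 = 22/5 = 4.4.
red lentils: 1.25 lb × 22/5 × 16 oz/lb × 28.35 g/oz ≈ 2495 g
breadcrumbs: 1 lb × 22/5 × 16 oz/lb × 28.35 g/oz ≈ 1996 g
heavy cream: (1 cup + 8 tbsp = 1.5 cup) × 22/5 × 238 g/cup ≈ 1571 g
mayonnaise: 2.5 pint × 22/5 × 2 cup/pint × 240 mL/cup = 5280 mL
vegetable broth: 150 g × 22/5 ÷ 240 g/cup × 16 tbsp/cup = 44 tbsp

red lentils: 2495 g; breadcrumbs: 1996 g; heavy cream: 1571 g; mayonnaise: 5280 mL; vegetable broth: 44 tbsp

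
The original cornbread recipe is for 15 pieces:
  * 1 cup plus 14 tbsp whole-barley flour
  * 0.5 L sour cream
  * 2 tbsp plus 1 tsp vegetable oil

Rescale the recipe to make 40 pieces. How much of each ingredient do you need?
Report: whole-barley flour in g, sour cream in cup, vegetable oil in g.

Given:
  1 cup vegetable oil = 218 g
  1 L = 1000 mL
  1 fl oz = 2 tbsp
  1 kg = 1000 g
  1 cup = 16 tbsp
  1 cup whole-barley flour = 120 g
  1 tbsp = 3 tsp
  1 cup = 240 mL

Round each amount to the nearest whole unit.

whole-barley flour: 600 g; sour cream: 6 cup; vegetable oil: 85 g

Scaling factor: 40/15 = 8/3.
whole-barley flour: (1 cup + 14 tbsp = 1.875 cup) × 8/3 × 120 g/cup = 600 g
sour cream: 0.5 L × 8/3 × 1000 mL/L ÷ 240 mL/cup ≈ 6 cup
vegetable oil: (2 tbsp + 1 tsp = 7/3 tbsp) × 8/3 ÷ 16 tbsp/cup × 218 g/cup ≈ 85 g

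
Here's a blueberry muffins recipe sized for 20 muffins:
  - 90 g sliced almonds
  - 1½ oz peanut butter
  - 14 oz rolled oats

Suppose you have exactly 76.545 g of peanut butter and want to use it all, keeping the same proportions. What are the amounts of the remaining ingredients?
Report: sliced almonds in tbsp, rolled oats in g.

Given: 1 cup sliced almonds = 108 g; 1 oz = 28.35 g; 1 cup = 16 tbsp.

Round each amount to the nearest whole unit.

The original recipe has 42.525 g of peanut butter, so the scaling factor is 76.545 ÷ 42.525 = 9/5 = 1.8.
sliced almonds: 90 g × 9/5 ÷ 108 g/cup × 16 tbsp/cup = 24 tbsp
rolled oats: 14 oz × 9/5 × 28.35 g/oz ≈ 714 g

sliced almonds: 24 tbsp; rolled oats: 714 g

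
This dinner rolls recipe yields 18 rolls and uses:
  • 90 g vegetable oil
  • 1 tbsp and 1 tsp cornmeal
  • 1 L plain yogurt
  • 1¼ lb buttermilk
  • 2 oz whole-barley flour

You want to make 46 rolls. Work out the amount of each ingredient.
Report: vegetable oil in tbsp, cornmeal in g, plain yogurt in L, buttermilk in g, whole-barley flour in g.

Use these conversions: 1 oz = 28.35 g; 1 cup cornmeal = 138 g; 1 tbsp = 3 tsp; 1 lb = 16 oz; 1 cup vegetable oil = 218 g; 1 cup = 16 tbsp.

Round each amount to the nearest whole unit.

Scaling factor: 46/18 = 23/9.
vegetable oil: 90 g × 23/9 ÷ 218 g/cup × 16 tbsp/cup ≈ 17 tbsp
cornmeal: (1 tbsp + 1 tsp = 4/3 tbsp) × 23/9 ÷ 16 tbsp/cup × 138 g/cup ≈ 29 g
plain yogurt: 1 L × 23/9 ≈ 3 L
buttermilk: 1.25 lb × 23/9 × 16 oz/lb × 28.35 g/oz = 1449 g
whole-barley flour: 2 oz × 23/9 × 28.35 g/oz ≈ 145 g

vegetable oil: 17 tbsp; cornmeal: 29 g; plain yogurt: 3 L; buttermilk: 1449 g; whole-barley flour: 145 g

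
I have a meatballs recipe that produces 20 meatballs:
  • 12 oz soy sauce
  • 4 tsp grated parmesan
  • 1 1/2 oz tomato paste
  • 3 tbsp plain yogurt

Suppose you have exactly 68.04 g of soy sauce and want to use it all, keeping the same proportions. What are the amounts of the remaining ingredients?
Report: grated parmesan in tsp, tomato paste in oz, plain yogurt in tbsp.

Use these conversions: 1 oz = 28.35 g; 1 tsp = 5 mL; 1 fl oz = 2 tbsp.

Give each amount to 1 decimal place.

grated parmesan: 0.8 tsp; tomato paste: 0.3 oz; plain yogurt: 0.6 tbsp

The original recipe has 340.2 g of soy sauce, so the scaling factor is 68.04 ÷ 340.2 = 1/5 = 0.2.
grated parmesan: 4 tsp × 1/5 = 0.8 tsp
tomato paste: 1.5 oz × 1/5 = 0.3 oz
plain yogurt: 3 tbsp × 1/5 = 0.6 tbsp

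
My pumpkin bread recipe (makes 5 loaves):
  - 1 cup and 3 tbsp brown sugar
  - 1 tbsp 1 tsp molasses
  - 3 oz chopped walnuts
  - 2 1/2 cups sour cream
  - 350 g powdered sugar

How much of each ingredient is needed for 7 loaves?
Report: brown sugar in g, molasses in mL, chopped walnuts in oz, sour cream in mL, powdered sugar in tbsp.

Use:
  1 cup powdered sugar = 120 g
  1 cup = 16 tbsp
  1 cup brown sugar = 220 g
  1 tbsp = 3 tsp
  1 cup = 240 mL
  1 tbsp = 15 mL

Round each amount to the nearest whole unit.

brown sugar: 366 g; molasses: 28 mL; chopped walnuts: 4 oz; sour cream: 840 mL; powdered sugar: 65 tbsp

Scaling factor: 7/5 = 1.4.
brown sugar: (1 cup + 3 tbsp = 1.1875 cup) × 7/5 × 220 g/cup ≈ 366 g
molasses: (1 tbsp + 1 tsp = 4/3 tbsp) × 7/5 × 15 mL/tbsp = 28 mL
chopped walnuts: 3 oz × 7/5 ≈ 4 oz
sour cream: 2.5 cup × 7/5 × 240 mL/cup = 840 mL
powdered sugar: 350 g × 7/5 ÷ 120 g/cup × 16 tbsp/cup ≈ 65 tbsp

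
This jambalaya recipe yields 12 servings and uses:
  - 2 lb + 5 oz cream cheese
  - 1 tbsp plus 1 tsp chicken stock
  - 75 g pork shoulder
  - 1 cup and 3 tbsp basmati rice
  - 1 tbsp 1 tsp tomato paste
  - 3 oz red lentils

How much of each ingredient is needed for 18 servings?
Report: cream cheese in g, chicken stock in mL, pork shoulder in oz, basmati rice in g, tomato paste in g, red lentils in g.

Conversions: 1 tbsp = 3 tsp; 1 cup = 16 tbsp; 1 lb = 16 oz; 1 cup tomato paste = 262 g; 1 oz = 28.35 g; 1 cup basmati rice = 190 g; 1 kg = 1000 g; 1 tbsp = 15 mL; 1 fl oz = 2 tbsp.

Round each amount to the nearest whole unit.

Scaling factor: 18/12 = 3/2 = 1.5.
cream cheese: (2 lb + 5 oz = 2.3125 lb) × 3/2 × 16 oz/lb × 28.35 g/oz ≈ 1573 g
chicken stock: (1 tbsp + 1 tsp = 4/3 tbsp) × 3/2 × 15 mL/tbsp = 30 mL
pork shoulder: 75 g × 3/2 ÷ 28.35 g/oz ≈ 4 oz
basmati rice: (1 cup + 3 tbsp = 1.1875 cup) × 3/2 × 190 g/cup ≈ 338 g
tomato paste: (1 tbsp + 1 tsp = 4/3 tbsp) × 3/2 ÷ 16 tbsp/cup × 262 g/cup ≈ 33 g
red lentils: 3 oz × 3/2 × 28.35 g/oz ≈ 128 g

cream cheese: 1573 g; chicken stock: 30 mL; pork shoulder: 4 oz; basmati rice: 338 g; tomato paste: 33 g; red lentils: 128 g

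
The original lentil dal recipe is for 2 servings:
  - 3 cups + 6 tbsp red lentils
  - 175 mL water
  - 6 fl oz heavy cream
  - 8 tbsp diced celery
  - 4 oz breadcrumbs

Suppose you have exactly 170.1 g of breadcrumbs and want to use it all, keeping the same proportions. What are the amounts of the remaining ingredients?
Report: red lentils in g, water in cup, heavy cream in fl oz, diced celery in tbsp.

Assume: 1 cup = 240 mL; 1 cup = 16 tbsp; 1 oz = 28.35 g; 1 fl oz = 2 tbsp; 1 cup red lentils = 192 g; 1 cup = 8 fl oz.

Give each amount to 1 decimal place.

The original recipe has 113.4 g of breadcrumbs, so the scaling factor is 170.1 ÷ 113.4 = 3/2 = 1.5.
red lentils: (3 cup + 6 tbsp = 3.375 cup) × 3/2 × 192 g/cup = 972.0 g
water: 175 mL × 3/2 ÷ 240 mL/cup ≈ 1.1 cup
heavy cream: 6 fl oz × 3/2 = 9.0 fl oz
diced celery: 8 tbsp × 3/2 = 12.0 tbsp

red lentils: 972.0 g; water: 1.1 cup; heavy cream: 9.0 fl oz; diced celery: 12.0 tbsp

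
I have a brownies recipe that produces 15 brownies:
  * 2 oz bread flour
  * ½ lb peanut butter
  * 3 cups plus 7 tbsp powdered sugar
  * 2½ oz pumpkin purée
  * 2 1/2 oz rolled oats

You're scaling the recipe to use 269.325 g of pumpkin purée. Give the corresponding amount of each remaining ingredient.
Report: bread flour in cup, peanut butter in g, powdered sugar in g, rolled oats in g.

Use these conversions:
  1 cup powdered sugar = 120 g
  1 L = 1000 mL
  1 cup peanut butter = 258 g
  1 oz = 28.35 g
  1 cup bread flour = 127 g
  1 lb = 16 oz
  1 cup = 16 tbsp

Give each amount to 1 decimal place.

bread flour: 1.7 cup; peanut butter: 861.8 g; powdered sugar: 1567.5 g; rolled oats: 269.3 g

The original recipe has 70.875 g of pumpkin purée, so the scaling factor is 269.325 ÷ 70.875 = 19/5 = 3.8.
bread flour: 2 oz × 19/5 × 28.35 g/oz ÷ 127 g/cup ≈ 1.7 cup
peanut butter: 0.5 lb × 19/5 × 16 oz/lb × 28.35 g/oz ≈ 861.8 g
powdered sugar: (3 cup + 7 tbsp = 3.4375 cup) × 19/5 × 120 g/cup = 1567.5 g
rolled oats: 2.5 oz × 19/5 × 28.35 g/oz ≈ 269.3 g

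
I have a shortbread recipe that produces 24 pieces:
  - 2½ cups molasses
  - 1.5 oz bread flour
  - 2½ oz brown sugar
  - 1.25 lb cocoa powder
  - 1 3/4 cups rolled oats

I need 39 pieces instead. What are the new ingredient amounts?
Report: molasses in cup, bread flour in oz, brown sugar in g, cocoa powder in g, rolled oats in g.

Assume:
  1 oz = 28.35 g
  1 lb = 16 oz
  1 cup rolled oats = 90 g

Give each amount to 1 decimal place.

molasses: 4.1 cup; bread flour: 2.4 oz; brown sugar: 115.2 g; cocoa powder: 921.4 g; rolled oats: 255.9 g

Scaling factor: 39/24 = 13/8 = 1.625.
molasses: 2.5 cup × 13/8 ≈ 4.1 cup
bread flour: 1.5 oz × 13/8 ≈ 2.4 oz
brown sugar: 2.5 oz × 13/8 × 28.35 g/oz ≈ 115.2 g
cocoa powder: 1.25 lb × 13/8 × 16 oz/lb × 28.35 g/oz ≈ 921.4 g
rolled oats: 1.75 cup × 13/8 × 90 g/cup ≈ 255.9 g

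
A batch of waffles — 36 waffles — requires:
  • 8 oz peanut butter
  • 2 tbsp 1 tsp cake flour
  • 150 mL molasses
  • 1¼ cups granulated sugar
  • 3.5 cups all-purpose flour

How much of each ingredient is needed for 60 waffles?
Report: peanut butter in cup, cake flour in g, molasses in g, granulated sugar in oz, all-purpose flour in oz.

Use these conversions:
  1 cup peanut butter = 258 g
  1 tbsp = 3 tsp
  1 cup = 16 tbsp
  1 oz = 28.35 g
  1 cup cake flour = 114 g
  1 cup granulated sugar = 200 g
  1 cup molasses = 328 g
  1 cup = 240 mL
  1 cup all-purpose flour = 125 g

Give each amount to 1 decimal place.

peanut butter: 1.5 cup; cake flour: 27.7 g; molasses: 341.7 g; granulated sugar: 14.7 oz; all-purpose flour: 25.7 oz

Scaling factor: 60/36 = 5/3.
peanut butter: 8 oz × 5/3 × 28.35 g/oz ÷ 258 g/cup ≈ 1.5 cup
cake flour: (2 tbsp + 1 tsp = 7/3 tbsp) × 5/3 ÷ 16 tbsp/cup × 114 g/cup ≈ 27.7 g
molasses: 150 mL × 5/3 ÷ 240 mL/cup × 328 g/cup ≈ 341.7 g
granulated sugar: 1.25 cup × 5/3 × 200 g/cup ÷ 28.35 g/oz ≈ 14.7 oz
all-purpose flour: 3.5 cup × 5/3 × 125 g/cup ÷ 28.35 g/oz ≈ 25.7 oz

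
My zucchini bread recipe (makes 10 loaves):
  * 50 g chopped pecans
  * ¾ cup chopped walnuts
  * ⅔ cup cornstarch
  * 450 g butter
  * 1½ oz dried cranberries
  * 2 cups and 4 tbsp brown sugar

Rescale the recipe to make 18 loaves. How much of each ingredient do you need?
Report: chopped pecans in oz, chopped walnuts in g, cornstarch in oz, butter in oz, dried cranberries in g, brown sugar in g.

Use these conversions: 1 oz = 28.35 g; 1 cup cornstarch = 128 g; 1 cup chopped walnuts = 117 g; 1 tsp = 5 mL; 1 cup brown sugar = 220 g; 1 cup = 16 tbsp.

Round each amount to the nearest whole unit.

Scaling factor: 18/10 = 9/5 = 1.8.
chopped pecans: 50 g × 9/5 ÷ 28.35 g/oz ≈ 3 oz
chopped walnuts: 0.75 cup × 9/5 × 117 g/cup ≈ 158 g
cornstarch: 2/3 cup × 9/5 × 128 g/cup ÷ 28.35 g/oz ≈ 5 oz
butter: 450 g × 9/5 ÷ 28.35 g/oz ≈ 29 oz
dried cranberries: 1.5 oz × 9/5 × 28.35 g/oz ≈ 77 g
brown sugar: (2 cup + 4 tbsp = 2.25 cup) × 9/5 × 220 g/cup = 891 g

chopped pecans: 3 oz; chopped walnuts: 158 g; cornstarch: 5 oz; butter: 29 oz; dried cranberries: 77 g; brown sugar: 891 g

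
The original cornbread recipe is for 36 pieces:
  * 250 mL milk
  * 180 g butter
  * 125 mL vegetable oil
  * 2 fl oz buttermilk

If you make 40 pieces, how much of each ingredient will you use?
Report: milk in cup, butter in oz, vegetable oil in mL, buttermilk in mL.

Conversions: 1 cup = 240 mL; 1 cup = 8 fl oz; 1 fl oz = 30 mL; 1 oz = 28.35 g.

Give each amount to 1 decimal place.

milk: 1.2 cup; butter: 7.1 oz; vegetable oil: 138.9 mL; buttermilk: 66.7 mL

Scaling factor: 40/36 = 10/9.
milk: 250 mL × 10/9 ÷ 240 mL/cup ≈ 1.2 cup
butter: 180 g × 10/9 ÷ 28.35 g/oz ≈ 7.1 oz
vegetable oil: 125 mL × 10/9 ≈ 138.9 mL
buttermilk: 2 fl oz × 10/9 × 30 mL/fl oz ≈ 66.7 mL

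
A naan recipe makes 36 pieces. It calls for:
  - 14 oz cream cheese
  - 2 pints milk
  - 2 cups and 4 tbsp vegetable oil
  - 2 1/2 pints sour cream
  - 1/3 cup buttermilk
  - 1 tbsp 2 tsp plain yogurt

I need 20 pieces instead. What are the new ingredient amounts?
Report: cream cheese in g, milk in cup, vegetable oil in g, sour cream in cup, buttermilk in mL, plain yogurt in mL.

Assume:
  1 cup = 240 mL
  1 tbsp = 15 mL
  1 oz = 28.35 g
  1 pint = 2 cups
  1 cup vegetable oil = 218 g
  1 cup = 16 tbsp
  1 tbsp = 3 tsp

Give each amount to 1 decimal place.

cream cheese: 220.5 g; milk: 2.2 cup; vegetable oil: 272.5 g; sour cream: 2.8 cup; buttermilk: 44.4 mL; plain yogurt: 13.9 mL

Scaling factor: 20/36 = 5/9.
cream cheese: 14 oz × 5/9 × 28.35 g/oz = 220.5 g
milk: 2 pint × 5/9 × 2 cup/pint ≈ 2.2 cup
vegetable oil: (2 cup + 4 tbsp = 2.25 cup) × 5/9 × 218 g/cup = 272.5 g
sour cream: 2.5 pint × 5/9 × 2 cup/pint ≈ 2.8 cup
buttermilk: 1/3 cup × 5/9 × 240 mL/cup ≈ 44.4 mL
plain yogurt: (1 tbsp + 2 tsp = 5/3 tbsp) × 5/9 × 15 mL/tbsp ≈ 13.9 mL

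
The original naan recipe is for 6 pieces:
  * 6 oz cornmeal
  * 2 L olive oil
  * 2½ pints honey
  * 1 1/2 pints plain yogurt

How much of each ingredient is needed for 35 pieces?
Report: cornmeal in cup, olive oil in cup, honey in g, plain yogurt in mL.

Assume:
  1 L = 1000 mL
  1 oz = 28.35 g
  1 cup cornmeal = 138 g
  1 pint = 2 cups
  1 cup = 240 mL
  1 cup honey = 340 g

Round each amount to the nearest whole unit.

cornmeal: 7 cup; olive oil: 49 cup; honey: 9917 g; plain yogurt: 4200 mL

Scaling factor: 35/6.
cornmeal: 6 oz × 35/6 × 28.35 g/oz ÷ 138 g/cup ≈ 7 cup
olive oil: 2 L × 35/6 × 1000 mL/L ÷ 240 mL/cup ≈ 49 cup
honey: 2.5 pint × 35/6 × 2 cup/pint × 340 g/cup ≈ 9917 g
plain yogurt: 1.5 pint × 35/6 × 2 cup/pint × 240 mL/cup = 4200 mL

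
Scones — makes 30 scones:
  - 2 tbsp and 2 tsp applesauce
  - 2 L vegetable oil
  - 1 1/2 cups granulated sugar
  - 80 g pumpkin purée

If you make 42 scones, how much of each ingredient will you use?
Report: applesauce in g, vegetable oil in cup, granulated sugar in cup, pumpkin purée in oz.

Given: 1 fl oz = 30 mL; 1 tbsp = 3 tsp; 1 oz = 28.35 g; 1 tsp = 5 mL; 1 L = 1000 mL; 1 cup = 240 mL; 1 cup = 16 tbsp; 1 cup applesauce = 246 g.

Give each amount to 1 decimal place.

applesauce: 57.4 g; vegetable oil: 11.7 cup; granulated sugar: 2.1 cup; pumpkin purée: 4.0 oz

Scaling factor: 42/30 = 7/5 = 1.4.
applesauce: (2 tbsp + 2 tsp = 8/3 tbsp) × 7/5 ÷ 16 tbsp/cup × 246 g/cup = 57.4 g
vegetable oil: 2 L × 7/5 × 1000 mL/L ÷ 240 mL/cup ≈ 11.7 cup
granulated sugar: 1.5 cup × 7/5 = 2.1 cup
pumpkin purée: 80 g × 7/5 ÷ 28.35 g/oz ≈ 4.0 oz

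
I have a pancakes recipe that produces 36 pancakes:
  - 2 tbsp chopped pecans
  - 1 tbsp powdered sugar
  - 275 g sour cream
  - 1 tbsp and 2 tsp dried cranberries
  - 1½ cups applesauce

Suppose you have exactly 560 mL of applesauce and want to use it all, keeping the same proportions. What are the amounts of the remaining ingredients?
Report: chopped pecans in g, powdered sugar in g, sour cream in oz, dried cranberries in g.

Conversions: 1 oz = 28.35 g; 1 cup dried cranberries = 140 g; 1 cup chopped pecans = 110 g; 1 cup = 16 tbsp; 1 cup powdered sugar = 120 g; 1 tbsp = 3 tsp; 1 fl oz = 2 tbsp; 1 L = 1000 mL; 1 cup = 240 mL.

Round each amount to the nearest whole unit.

The original recipe has 360 mL of applesauce, so the scaling factor is 560 ÷ 360 = 14/9.
chopped pecans: 2 tbsp × 14/9 ÷ 16 tbsp/cup × 110 g/cup ≈ 21 g
powdered sugar: 1 tbsp × 14/9 ÷ 16 tbsp/cup × 120 g/cup ≈ 12 g
sour cream: 275 g × 14/9 ÷ 28.35 g/oz ≈ 15 oz
dried cranberries: (1 tbsp + 2 tsp = 5/3 tbsp) × 14/9 ÷ 16 tbsp/cup × 140 g/cup ≈ 23 g

chopped pecans: 21 g; powdered sugar: 12 g; sour cream: 15 oz; dried cranberries: 23 g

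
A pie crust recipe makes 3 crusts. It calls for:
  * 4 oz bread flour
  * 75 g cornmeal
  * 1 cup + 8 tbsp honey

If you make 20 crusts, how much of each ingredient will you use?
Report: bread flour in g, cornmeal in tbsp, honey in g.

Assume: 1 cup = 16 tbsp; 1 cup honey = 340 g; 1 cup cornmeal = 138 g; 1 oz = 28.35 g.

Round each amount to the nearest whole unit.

bread flour: 756 g; cornmeal: 58 tbsp; honey: 3400 g

Scaling factor: 20/3.
bread flour: 4 oz × 20/3 × 28.35 g/oz = 756 g
cornmeal: 75 g × 20/3 ÷ 138 g/cup × 16 tbsp/cup ≈ 58 tbsp
honey: (1 cup + 8 tbsp = 1.5 cup) × 20/3 × 340 g/cup = 3400 g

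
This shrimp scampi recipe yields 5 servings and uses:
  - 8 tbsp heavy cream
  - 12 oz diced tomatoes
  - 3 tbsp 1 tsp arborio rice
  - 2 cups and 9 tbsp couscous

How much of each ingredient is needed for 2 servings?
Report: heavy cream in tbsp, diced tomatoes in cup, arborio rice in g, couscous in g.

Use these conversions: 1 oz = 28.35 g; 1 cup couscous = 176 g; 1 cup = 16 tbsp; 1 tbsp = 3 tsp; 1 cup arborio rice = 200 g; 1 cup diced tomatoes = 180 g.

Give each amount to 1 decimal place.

Scaling factor: 2/5 = 0.4.
heavy cream: 8 tbsp × 2/5 = 3.2 tbsp
diced tomatoes: 12 oz × 2/5 × 28.35 g/oz ÷ 180 g/cup ≈ 0.8 cup
arborio rice: (3 tbsp + 1 tsp = 10/3 tbsp) × 2/5 ÷ 16 tbsp/cup × 200 g/cup ≈ 16.7 g
couscous: (2 cup + 9 tbsp = 2.5625 cup) × 2/5 × 176 g/cup = 180.4 g

heavy cream: 3.2 tbsp; diced tomatoes: 0.8 cup; arborio rice: 16.7 g; couscous: 180.4 g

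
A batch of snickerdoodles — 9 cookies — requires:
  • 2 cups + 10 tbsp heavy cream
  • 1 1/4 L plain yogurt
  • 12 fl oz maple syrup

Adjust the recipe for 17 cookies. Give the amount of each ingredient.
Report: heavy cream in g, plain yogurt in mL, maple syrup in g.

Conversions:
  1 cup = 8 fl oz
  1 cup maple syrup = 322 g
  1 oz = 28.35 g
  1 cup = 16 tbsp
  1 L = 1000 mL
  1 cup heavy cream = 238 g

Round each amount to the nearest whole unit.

Scaling factor: 17/9.
heavy cream: (2 cup + 10 tbsp = 2.625 cup) × 17/9 × 238 g/cup ≈ 1180 g
plain yogurt: 1.25 L × 17/9 × 1000 mL/L ≈ 2361 mL
maple syrup: 12 fl oz × 17/9 ÷ 8 fl oz/cup × 322 g/cup ≈ 912 g

heavy cream: 1180 g; plain yogurt: 2361 mL; maple syrup: 912 g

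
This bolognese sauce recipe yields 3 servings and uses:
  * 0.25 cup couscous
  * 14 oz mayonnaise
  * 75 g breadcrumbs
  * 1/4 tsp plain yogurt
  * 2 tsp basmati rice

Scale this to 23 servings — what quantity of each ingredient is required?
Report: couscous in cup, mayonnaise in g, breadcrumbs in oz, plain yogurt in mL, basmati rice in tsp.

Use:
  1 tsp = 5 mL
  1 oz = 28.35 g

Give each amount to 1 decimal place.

Scaling factor: 23/3.
couscous: 0.25 cup × 23/3 ≈ 1.9 cup
mayonnaise: 14 oz × 23/3 × 28.35 g/oz = 3042.9 g
breadcrumbs: 75 g × 23/3 ÷ 28.35 g/oz ≈ 20.3 oz
plain yogurt: 0.25 tsp × 23/3 × 5 mL/tsp ≈ 9.6 mL
basmati rice: 2 tsp × 23/3 ≈ 15.3 tsp

couscous: 1.9 cup; mayonnaise: 3042.9 g; breadcrumbs: 20.3 oz; plain yogurt: 9.6 mL; basmati rice: 15.3 tsp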